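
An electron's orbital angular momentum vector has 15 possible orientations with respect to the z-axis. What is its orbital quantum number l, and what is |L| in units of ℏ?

Since there are 2l+1 = 15 values of m_l, l = 7.
|L| = ℏ√(l(l+1)) = ℏ√(7·8) = 2√14 ℏ.

l = 7, |L| = 2√14 ℏ ≈ 7.483ℏ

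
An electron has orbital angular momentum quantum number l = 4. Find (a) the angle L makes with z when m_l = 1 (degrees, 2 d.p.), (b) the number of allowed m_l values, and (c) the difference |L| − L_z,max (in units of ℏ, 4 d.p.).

θ(m_l=1) ≈ 77.08°; 9 values; |L|−L_z,max ≈ 0.4721ℏ

For m_l = 1: cos θ = 1/√20, θ ≈ 77.08°.
There are 2l+1 = 9 values of m_l.
|L| − L_z,max = (2√5 − 4)ℏ ≈ 0.4721ℏ.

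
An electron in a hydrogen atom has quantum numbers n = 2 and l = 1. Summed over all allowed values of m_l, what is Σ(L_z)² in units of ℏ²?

m_l ∈ {-1, 0, 1}.
Σ m_l² = 2·(1) = 2.

Σ(L_z)² = 2 ℏ²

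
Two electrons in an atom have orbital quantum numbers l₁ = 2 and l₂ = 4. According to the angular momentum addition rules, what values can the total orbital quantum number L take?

Angular momentum addition gives L = |l₁ − l₂|, …, l₁ + l₂.
L ∈ {2, 3, 4, 5, 6}.

L = 2, 3, 4, 5, 6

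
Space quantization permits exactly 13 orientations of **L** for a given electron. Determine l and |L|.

2l + 1 = 13 ⇒ l = 6.
Then |L| = √(l(l+1)) ℏ = √42 ℏ.

l = 6, |L| = √42 ℏ ≈ 6.481ℏ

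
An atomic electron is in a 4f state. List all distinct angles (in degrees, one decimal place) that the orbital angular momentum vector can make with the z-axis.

θ ∈ {30.0°, 54.7°, 73.2°, 90.0°, 106.8°, 125.3°, 150.0°}

4f means n = 4, l = 3.
|L| = √(l(l+1)) ℏ = 2√3 ℏ.
cos θ = m_l/√12 for each m_l ∈ {-3, -2, -1, 0, 1, 2, 3}.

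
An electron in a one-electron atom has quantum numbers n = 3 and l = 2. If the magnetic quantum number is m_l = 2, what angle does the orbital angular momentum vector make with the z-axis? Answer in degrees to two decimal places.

|L|² = l(l+1)ℏ² = 6ℏ², so |L| = √6 ℏ.
L_z = m_l ℏ = 2ℏ.
cos θ = L_z/|L| = 2/√6, so θ ≈ 35.26°.

θ ≈ 35.26°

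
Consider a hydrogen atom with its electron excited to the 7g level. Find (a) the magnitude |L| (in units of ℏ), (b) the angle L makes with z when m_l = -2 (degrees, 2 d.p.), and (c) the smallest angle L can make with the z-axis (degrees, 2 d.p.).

The 7g level has l = 4.
|L| = ℏ√(4·5) = 2√5 ℏ ≈ 4.472ℏ.
For m_l = -2: cos θ = -2/√20, θ ≈ 116.57°.
cos θ_min = 4/√20, so θ_min ≈ 26.57°.

|L| = 2√5 ℏ ≈ 4.472ℏ; θ(m_l=-2) ≈ 116.57°; θ_min ≈ 26.57°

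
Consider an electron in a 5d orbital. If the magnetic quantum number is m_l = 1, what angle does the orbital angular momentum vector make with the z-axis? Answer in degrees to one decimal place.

θ ≈ 65.9°

For 5d, l = 2.
|L| = √(l(l+1)) ℏ = √6 ℏ.
L_z = m_l ℏ = 1ℏ.
cos θ = L_z/|L| = 1/√6, so θ ≈ 65.9°.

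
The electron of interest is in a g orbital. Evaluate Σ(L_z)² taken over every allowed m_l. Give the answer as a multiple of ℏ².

A g state has l = 4.
The allowed m_l values are -4, -3, -2, -1, 0, 1, 2, 3, 4.
Σ m_l² = l(l+1)(2l+1)/3 = 4·5·9/3 = 60.

Σ(L_z)² = 60 ℏ²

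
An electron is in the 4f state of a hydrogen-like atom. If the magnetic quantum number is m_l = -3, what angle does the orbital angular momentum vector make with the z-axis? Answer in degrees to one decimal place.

The 4f subshell has l = 3.
|L| = √(l(l+1)) ℏ = 2√3 ℏ.
L_z = m_l ℏ = −3ℏ.
cos θ = L_z/|L| = -3/√12, so θ ≈ 150.0°.

θ ≈ 150.0°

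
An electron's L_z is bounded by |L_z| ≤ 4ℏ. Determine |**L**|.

The maximum L_z equals lℏ, giving l = 4.
|L| = ℏ√(l(l+1)) = 2√5 ℏ.

|L| = 2√5 ℏ ≈ 4.472ℏ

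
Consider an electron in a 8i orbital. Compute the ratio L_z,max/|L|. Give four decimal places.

L_z,max/|L| = 0.9258

8i means n = 8, l = 6.
|L| = √42 ℏ ≈ 6.4807ℏ, while L_z,max = lℏ = 6ℏ.
L_z,max/|L| = 6/√42 = 0.9258.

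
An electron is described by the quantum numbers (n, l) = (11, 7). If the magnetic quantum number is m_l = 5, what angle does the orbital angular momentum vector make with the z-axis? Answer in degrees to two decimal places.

θ ≈ 48.08°

|L|² = l(l+1)ℏ² = 56ℏ², so |L| = 2√14 ℏ.
L_z = m_l ℏ = 5ℏ.
cos θ = L_z/|L| = 5/√56, so θ ≈ 48.08°.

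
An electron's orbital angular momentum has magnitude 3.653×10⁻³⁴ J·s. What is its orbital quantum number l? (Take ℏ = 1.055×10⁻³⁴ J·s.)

In units of ℏ, |L| ≈ 3.463.
l(l+1) ≈ 3.463² ≈ 11.99, so l = 3.

l = 3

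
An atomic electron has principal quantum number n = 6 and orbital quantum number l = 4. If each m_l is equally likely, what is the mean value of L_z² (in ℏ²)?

m_l runs from −4 to 4, i.e. {-4, -3, -2, -1, 0, 1, 2, 3, 4}.
Average of L_z² over 9 states: 60/9 ℏ² = 6.667 ℏ².

⟨L_z²⟩ = 6.667 ℏ²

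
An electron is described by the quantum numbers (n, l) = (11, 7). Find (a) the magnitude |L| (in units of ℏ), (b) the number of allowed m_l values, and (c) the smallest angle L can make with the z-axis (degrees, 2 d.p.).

|L| = ℏ√(7·8) = 2√14 ℏ ≈ 7.483ℏ.
There are 2l+1 = 15 values of m_l.
cos θ_min = 7/√56, so θ_min ≈ 20.70°.

|L| = 2√14 ℏ ≈ 7.483ℏ; 15 values; θ_min ≈ 20.70°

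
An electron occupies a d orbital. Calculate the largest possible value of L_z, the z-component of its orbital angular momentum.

L_z,max = 2ℏ

For a d orbital, l = 2.
L_z = m_l ℏ with m_l ∈ {−2, …, 2}; the maximum is m_l = 2.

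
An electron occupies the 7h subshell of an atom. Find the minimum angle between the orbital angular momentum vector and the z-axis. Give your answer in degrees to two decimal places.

θ_min ≈ 24.09°

The 7h subshell has l = 5.
|L|² = l(l+1)ℏ² = 30ℏ², so |L| = √30 ℏ.
The smallest angle corresponds to the largest L_z, i.e. m_l = l = 5, giving L_z = 5ℏ.
cos θ_min = 5/√30, so θ_min ≈ 24.09°.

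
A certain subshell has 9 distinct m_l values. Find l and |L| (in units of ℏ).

Since there are 2l+1 = 9 values of m_l, l = 4.
Then |L| = √(l(l+1)) ℏ = 2√5 ℏ.

l = 4, |L| = 2√5 ℏ ≈ 4.472ℏ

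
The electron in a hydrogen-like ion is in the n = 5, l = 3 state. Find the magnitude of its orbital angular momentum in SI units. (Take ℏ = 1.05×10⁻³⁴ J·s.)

|L| = 3.64×10⁻³⁴ J·s

|L| = ℏ√(l(l+1)) = ℏ√(3·4) = 2√3 ℏ
Numerically, |L| = 3.464 × (1.05×10⁻³⁴ J·s) = 3.64×10⁻³⁴ J·s.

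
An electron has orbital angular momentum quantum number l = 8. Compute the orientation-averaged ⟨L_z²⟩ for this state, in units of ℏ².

⟨L_z²⟩ = 24 ℏ²

m_l runs from −8 to 8, i.e. {-8, -7, -6, -5, -4, -3, -2, -1, 0, 1, 2, 3, 4, 5, 6, 7, 8}.
⟨L_z²⟩ = ℏ²·(Σ m_l²)/(2l+1) = ℏ²·408/17 = 24ℏ².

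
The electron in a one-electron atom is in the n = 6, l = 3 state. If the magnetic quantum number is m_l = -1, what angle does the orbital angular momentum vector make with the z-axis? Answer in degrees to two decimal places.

|L| = ℏ√(l(l+1)) = 2√3 ℏ.
L_z = m_l ℏ = −1ℏ.
cos θ = L_z/|L| = -1/√12, so θ ≈ 106.78°.

θ ≈ 106.78°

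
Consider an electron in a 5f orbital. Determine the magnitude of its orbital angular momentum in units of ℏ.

5f means n = 5, l = 3.
|L| = ℏ√(l(l+1)) = ℏ√(3·4) = 2√3 ℏ

|L| = 2√3 ℏ ≈ 3.464ℏ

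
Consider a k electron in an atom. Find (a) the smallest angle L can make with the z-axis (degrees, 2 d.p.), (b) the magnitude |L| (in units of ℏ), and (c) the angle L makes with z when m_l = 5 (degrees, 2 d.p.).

For a k orbital, l = 7.
cos θ_min = 7/√56, so θ_min ≈ 20.70°.
|L| = ℏ√(7·8) = 2√14 ℏ ≈ 7.483ℏ.
For m_l = 5: cos θ = 5/√56, θ ≈ 48.08°.

θ_min ≈ 20.70°; |L| = 2√14 ℏ ≈ 7.483ℏ; θ(m_l=5) ≈ 48.08°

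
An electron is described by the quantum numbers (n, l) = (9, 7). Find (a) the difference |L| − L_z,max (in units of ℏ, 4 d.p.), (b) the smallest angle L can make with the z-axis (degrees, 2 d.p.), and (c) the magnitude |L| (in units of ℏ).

|L|−L_z,max ≈ 0.4833ℏ; θ_min ≈ 20.70°; |L| = 2√14 ℏ ≈ 7.483ℏ

|L| − L_z,max = (2√14 − 7)ℏ ≈ 0.4833ℏ.
cos θ_min = 7/√56, so θ_min ≈ 20.70°.
|L| = ℏ√(7·8) = 2√14 ℏ ≈ 7.483ℏ.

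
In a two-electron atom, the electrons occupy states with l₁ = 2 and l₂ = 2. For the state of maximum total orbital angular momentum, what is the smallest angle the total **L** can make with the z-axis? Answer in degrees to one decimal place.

θ_min ≈ 26.6°

L runs from |2 − 2| = 0 to 2 + 2 = 4.
L ∈ {0, 1, 2, 3, 4}.
The maximum is L = 4, with |L_tot| = ℏ√(4·5) = 2√5 ℏ.
The minimum angle with z is arccos(4/√20) ≈ 26.6°.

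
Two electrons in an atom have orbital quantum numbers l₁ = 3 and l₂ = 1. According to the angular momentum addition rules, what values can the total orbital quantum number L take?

The total orbital quantum number L ranges from |l₁ − l₂| to l₁ + l₂ in integer steps.
L ∈ {2, 3, 4}.

L = 2, 3, 4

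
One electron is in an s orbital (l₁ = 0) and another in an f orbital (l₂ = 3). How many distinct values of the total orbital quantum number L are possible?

1

L runs from |0 − 3| = 3 to 0 + 3 = 3.
So L can be 3.
That is 1 value.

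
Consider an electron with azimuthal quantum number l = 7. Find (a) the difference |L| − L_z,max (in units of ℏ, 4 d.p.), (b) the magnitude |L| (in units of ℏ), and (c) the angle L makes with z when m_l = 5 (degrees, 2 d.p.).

|L|−L_z,max ≈ 0.4833ℏ; |L| = 2√14 ℏ ≈ 7.483ℏ; θ(m_l=5) ≈ 48.08°

|L| − L_z,max = (2√14 − 7)ℏ ≈ 0.4833ℏ.
|L| = ℏ√(7·8) = 2√14 ℏ ≈ 7.483ℏ.
For m_l = 5: cos θ = 5/√56, θ ≈ 48.08°.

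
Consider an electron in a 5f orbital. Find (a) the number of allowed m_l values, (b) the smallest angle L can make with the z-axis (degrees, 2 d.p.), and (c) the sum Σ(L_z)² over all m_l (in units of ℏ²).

5f means n = 5, l = 3.
There are 2l+1 = 7 values of m_l.
cos θ_min = 3/√12, so θ_min ≈ 30.00°.
Σ m_l² = 28, so Σ(L_z)² = 28 ℏ².

7 values; θ_min ≈ 30.00°; Σ(L_z)² = 28 ℏ²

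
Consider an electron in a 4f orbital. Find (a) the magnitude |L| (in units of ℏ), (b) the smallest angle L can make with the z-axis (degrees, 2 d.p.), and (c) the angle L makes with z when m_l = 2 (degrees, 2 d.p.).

4f means n = 4, l = 3.
|L| = ℏ√(3·4) = 2√3 ℏ ≈ 3.464ℏ.
cos θ_min = 3/√12, so θ_min ≈ 30.00°.
For m_l = 2: cos θ = 2/√12, θ ≈ 54.74°.

|L| = 2√3 ℏ ≈ 3.464ℏ; θ_min ≈ 30.00°; θ(m_l=2) ≈ 54.74°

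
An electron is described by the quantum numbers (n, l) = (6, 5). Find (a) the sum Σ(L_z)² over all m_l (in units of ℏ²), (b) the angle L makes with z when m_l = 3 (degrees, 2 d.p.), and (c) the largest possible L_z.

Σ m_l² = 110, so Σ(L_z)² = 110 ℏ².
For m_l = 3: cos θ = 3/√30, θ ≈ 56.79°.
L_z,max = lℏ = 5ℏ.

Σ(L_z)² = 110 ℏ²; θ(m_l=3) ≈ 56.79°; L_z,max = 5ℏ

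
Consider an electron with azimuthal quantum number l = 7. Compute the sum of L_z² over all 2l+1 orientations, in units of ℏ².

m_l ∈ {-7, -6, -5, -4, -3, -2, -1, 0, 1, 2, 3, 4, 5, 6, 7}.
Σ m_l² = l(l+1)(2l+1)/3 = 7·8·15/3 = 280.

Σ(L_z)² = 280 ℏ²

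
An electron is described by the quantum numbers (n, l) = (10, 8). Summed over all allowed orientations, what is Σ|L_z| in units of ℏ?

Σ|L_z| = 72 ℏ

m_l runs from −8 to 8, i.e. {-8, -7, -6, -5, -4, -3, -2, -1, 0, 1, 2, 3, 4, 5, 6, 7, 8}.
Σ|m_l| = 2(1+2+…+8) = 72.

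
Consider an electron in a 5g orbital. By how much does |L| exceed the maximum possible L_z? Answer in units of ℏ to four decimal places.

5g means n = 5, l = 4.
|L| = 2√5 ℏ ≈ 4.4721ℏ, while L_z,max = lℏ = 4ℏ.
The difference is (2√5 − 4)ℏ ≈ 0.4721ℏ.

|L| − L_z,max ≈ 0.4721ℏ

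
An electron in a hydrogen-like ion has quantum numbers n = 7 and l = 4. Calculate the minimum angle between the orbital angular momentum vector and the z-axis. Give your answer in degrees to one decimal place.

|L|² = l(l+1)ℏ² = 20ℏ², so |L| = 2√5 ℏ.
The smallest angle corresponds to the largest L_z, i.e. m_l = l = 4, giving L_z = 4ℏ.
cos θ_min = 4/√20, so θ_min ≈ 26.6°.

θ_min ≈ 26.6°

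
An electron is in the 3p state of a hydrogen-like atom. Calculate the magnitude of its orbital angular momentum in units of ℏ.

3p means n = 3, l = 1.
|L| = ℏ√(l(l+1)) = ℏ√(1·2) = √2 ℏ

|L| = √2 ℏ ≈ 1.414ℏ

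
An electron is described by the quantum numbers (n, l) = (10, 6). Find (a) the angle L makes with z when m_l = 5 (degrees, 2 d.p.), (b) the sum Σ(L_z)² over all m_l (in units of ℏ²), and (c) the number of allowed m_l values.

θ(m_l=5) ≈ 39.51°; Σ(L_z)² = 182 ℏ²; 13 values

For m_l = 5: cos θ = 5/√42, θ ≈ 39.51°.
Σ m_l² = 182, so Σ(L_z)² = 182 ℏ².
There are 2l+1 = 13 values of m_l.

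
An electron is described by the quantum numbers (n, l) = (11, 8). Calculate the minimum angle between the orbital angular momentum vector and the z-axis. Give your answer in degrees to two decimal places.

|L| = ℏ√(l(l+1)) = 6√2 ℏ.
The smallest angle corresponds to the largest L_z, i.e. m_l = l = 8, giving L_z = 8ℏ.
cos θ_min = 8/√72, so θ_min ≈ 19.47°.

θ_min ≈ 19.47°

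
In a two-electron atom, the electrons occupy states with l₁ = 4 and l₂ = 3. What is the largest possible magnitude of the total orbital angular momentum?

|L_tot|_max = 2√14 ℏ ≈ 7.483ℏ

By the triangle rule, |l₁ − l₂| ≤ L ≤ l₁ + l₂.
So L can be 1, 2, 3, 4, 5, 6, 7.
The largest magnitude corresponds to L = 7: |L_tot| = ℏ√(7·8) = 2√14 ℏ.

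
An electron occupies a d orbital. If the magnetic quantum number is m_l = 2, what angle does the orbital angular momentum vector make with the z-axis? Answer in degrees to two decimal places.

θ ≈ 35.26°

A d state has l = 2.
|L| = √(l(l+1)) ℏ = √6 ℏ.
L_z = m_l ℏ = 2ℏ.
cos θ = L_z/|L| = 2/√6, so θ ≈ 35.26°.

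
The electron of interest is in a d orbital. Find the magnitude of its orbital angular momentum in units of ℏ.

|L| = √6 ℏ ≈ 2.449ℏ

A d state has l = 2.
|L| = ℏ√(l(l+1)) = ℏ√(2·3) = √6 ℏ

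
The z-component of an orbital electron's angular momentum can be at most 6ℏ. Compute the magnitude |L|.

|L| = √42 ℏ ≈ 6.481ℏ

The maximum L_z equals lℏ, giving l = 6.
Then |L| = ℏ√(6·7) = √42 ℏ.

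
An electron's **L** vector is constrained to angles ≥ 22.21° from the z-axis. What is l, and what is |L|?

At minimum angle, m_l = l, so cos θ = l/√(l(l+1)); cos²θ = l/(l+1) = 0.8571.
Solving: l = 6.
Then |L| = ℏ√(6·7) = √42 ℏ.

l = 6, |L| = √42 ℏ ≈ 6.481ℏ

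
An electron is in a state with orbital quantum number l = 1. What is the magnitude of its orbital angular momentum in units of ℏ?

|L| = √2 ℏ ≈ 1.414ℏ

|L| = ℏ√(l(l+1)) = ℏ√(1·2) = √2 ℏ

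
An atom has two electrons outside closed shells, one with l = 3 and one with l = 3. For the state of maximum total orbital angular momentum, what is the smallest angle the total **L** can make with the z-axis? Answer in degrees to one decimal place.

θ_min ≈ 22.2°

Angular momentum addition gives L = |l₁ − l₂|, …, l₁ + l₂.
So L can be 0, 1, 2, 3, 4, 5, 6.
The maximum is L = 6, with |L_tot| = ℏ√(6·7) = √42 ℏ.
The minimum angle with z is arccos(6/√42) ≈ 22.2°.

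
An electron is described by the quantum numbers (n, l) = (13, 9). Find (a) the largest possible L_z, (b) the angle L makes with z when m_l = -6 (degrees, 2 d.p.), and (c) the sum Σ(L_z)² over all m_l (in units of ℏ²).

L_z,max = lℏ = 9ℏ.
For m_l = -6: cos θ = -6/√90, θ ≈ 129.23°.
Σ m_l² = 570, so Σ(L_z)² = 570 ℏ².

L_z,max = 9ℏ; θ(m_l=-6) ≈ 129.23°; Σ(L_z)² = 570 ℏ²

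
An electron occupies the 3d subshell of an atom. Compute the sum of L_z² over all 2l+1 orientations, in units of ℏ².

3d means n = 3, l = 2.
The allowed m_l values are -2, -1, 0, 1, 2.
Σ m_l² = 2·(1 + 4) = 10.

Σ(L_z)² = 10 ℏ²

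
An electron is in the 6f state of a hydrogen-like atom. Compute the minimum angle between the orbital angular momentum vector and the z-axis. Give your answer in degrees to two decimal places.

For 6f, l = 3.
|L| = ℏ√(l(l+1)) = 2√3 ℏ.
The smallest angle corresponds to the largest L_z, i.e. m_l = l = 3, giving L_z = 3ℏ.
cos θ_min = 3/√12, so θ_min ≈ 30.00°.

θ_min ≈ 30.00°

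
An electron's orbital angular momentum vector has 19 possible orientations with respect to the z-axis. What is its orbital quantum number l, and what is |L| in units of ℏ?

l = 9, |L| = 3√10 ℏ ≈ 9.487ℏ

Since there are 2l+1 = 19 values of m_l, l = 9.
Then |L| = √(l(l+1)) ℏ = 3√10 ℏ.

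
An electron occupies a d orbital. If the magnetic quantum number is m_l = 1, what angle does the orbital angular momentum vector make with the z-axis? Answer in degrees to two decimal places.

The letter d corresponds to l = 2.
|L| = ℏ√(l(l+1)) = √6 ℏ.
L_z = m_l ℏ = 1ℏ.
cos θ = L_z/|L| = 1/√6, so θ ≈ 65.91°.

θ ≈ 65.91°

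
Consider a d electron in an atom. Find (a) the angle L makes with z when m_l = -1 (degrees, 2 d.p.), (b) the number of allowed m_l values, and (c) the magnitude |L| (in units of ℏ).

The letter d corresponds to l = 2.
For m_l = -1: cos θ = -1/√6, θ ≈ 114.09°.
There are 2l+1 = 5 values of m_l.
|L| = ℏ√(2·3) = √6 ℏ ≈ 2.449ℏ.

θ(m_l=-1) ≈ 114.09°; 5 values; |L| = √6 ℏ ≈ 2.449ℏ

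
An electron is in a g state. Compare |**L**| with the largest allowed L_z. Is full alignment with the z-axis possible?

No: L_z,max = 4ℏ < |L| = 2√5 ℏ ≈ 4.472ℏ

The letter g corresponds to l = 4.
|L| = 2√5 ℏ ≈ 4.4721ℏ, while L_z,max = lℏ = 4ℏ.
Since |L| > L_z,max, the vector can never point exactly along z; the closest it comes is θ_min = arccos(4/√20) ≈ 26.6°.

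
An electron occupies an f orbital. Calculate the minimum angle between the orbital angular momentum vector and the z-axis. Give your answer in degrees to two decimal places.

F corresponds to l = 3.
|L| = √(l(l+1)) ℏ = 2√3 ℏ.
The smallest angle corresponds to the largest L_z, i.e. m_l = l = 3, giving L_z = 3ℏ.
cos θ_min = 3/√12, so θ_min ≈ 30.00°.

θ_min ≈ 30.00°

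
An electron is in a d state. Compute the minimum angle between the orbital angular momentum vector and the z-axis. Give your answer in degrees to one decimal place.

θ_min ≈ 35.3°

A d state has l = 2.
|L|² = l(l+1)ℏ² = 6ℏ², so |L| = √6 ℏ.
The smallest angle corresponds to the largest L_z, i.e. m_l = l = 2, giving L_z = 2ℏ.
cos θ_min = 2/√6, so θ_min ≈ 35.3°.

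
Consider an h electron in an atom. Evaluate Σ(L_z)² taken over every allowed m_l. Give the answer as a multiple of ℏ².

Σ(L_z)² = 110 ℏ²

The letter h corresponds to l = 5.
m_l runs from −5 to 5, i.e. {-5, -4, -3, -2, -1, 0, 1, 2, 3, 4, 5}.
Σ m_l² = l(l+1)(2l+1)/3 = 5·6·11/3 = 110.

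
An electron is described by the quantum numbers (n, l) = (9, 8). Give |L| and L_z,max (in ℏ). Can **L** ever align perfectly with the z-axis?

No: L_z,max = 8ℏ < |L| = 6√2 ℏ ≈ 8.485ℏ

|L| = 6√2 ℏ ≈ 8.4853ℏ, while L_z,max = lℏ = 8ℏ.
Since |L| > L_z,max, the vector can never point exactly along z; the closest it comes is θ_min = arccos(8/√72) ≈ 19.5°.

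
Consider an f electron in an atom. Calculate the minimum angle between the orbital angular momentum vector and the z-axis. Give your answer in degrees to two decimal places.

An f state has l = 3.
|L| = √(l(l+1)) ℏ = 2√3 ℏ.
The smallest angle corresponds to the largest L_z, i.e. m_l = l = 3, giving L_z = 3ℏ.
cos θ_min = 3/√12, so θ_min ≈ 30.00°.

θ_min ≈ 30.00°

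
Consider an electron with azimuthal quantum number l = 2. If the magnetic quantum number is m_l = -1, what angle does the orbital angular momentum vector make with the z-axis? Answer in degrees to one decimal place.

|L| = ℏ√(l(l+1)) = √6 ℏ.
L_z = m_l ℏ = −1ℏ.
cos θ = L_z/|L| = -1/√6, so θ ≈ 114.1°.

θ ≈ 114.1°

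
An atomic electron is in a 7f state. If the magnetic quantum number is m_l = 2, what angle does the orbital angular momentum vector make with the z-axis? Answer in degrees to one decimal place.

For 7f, l = 3.
|L| = ℏ√(l(l+1)) = 2√3 ℏ.
L_z = m_l ℏ = 2ℏ.
cos θ = L_z/|L| = 2/√12, so θ ≈ 54.7°.

θ ≈ 54.7°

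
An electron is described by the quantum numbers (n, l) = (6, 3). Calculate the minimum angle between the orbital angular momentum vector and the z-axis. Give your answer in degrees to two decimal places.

|L| = √(l(l+1)) ℏ = 2√3 ℏ.
The smallest angle corresponds to the largest L_z, i.e. m_l = l = 3, giving L_z = 3ℏ.
cos θ_min = 3/√12, so θ_min ≈ 30.00°.

θ_min ≈ 30.00°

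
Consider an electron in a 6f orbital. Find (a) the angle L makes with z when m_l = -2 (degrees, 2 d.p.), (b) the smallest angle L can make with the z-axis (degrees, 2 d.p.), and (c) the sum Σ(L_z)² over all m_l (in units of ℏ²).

The 6f subshell has l = 3.
For m_l = -2: cos θ = -2/√12, θ ≈ 125.26°.
cos θ_min = 3/√12, so θ_min ≈ 30.00°.
Σ m_l² = 28, so Σ(L_z)² = 28 ℏ².

θ(m_l=-2) ≈ 125.26°; θ_min ≈ 30.00°; Σ(L_z)² = 28 ℏ²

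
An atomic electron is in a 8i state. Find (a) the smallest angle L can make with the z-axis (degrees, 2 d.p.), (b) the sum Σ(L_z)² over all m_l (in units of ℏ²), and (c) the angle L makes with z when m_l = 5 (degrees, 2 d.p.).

The 8i subshell has l = 6.
cos θ_min = 6/√42, so θ_min ≈ 22.21°.
Σ m_l² = 182, so Σ(L_z)² = 182 ℏ².
For m_l = 5: cos θ = 5/√42, θ ≈ 39.51°.

θ_min ≈ 22.21°; Σ(L_z)² = 182 ℏ²; θ(m_l=5) ≈ 39.51°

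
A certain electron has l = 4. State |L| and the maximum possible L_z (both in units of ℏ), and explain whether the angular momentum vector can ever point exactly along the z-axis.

|L| = 2√5 ℏ ≈ 4.4721ℏ, while L_z,max = lℏ = 4ℏ.
Since |L| > L_z,max, the vector can never point exactly along z; the closest it comes is θ_min = arccos(4/√20) ≈ 26.6°.

No: L_z,max = 4ℏ < |L| = 2√5 ℏ ≈ 4.472ℏ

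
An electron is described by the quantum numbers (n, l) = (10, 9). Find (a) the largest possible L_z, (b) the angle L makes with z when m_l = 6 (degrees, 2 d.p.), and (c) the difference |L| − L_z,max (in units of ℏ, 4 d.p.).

L_z,max = 9ℏ; θ(m_l=6) ≈ 50.77°; |L|−L_z,max ≈ 0.4868ℏ

L_z,max = lℏ = 9ℏ.
For m_l = 6: cos θ = 6/√90, θ ≈ 50.77°.
|L| − L_z,max = (3√10 − 9)ℏ ≈ 0.4868ℏ.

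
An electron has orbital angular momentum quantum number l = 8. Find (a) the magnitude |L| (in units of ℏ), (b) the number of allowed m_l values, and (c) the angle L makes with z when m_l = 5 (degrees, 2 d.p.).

|L| = ℏ√(8·9) = 6√2 ℏ ≈ 8.485ℏ.
There are 2l+1 = 17 values of m_l.
For m_l = 5: cos θ = 5/√72, θ ≈ 53.90°.

|L| = 6√2 ℏ ≈ 8.485ℏ; 17 values; θ(m_l=5) ≈ 53.90°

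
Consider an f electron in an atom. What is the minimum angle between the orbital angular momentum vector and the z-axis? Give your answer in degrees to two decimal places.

The letter f corresponds to l = 3.
|L| = √(l(l+1)) ℏ = 2√3 ℏ.
The smallest angle corresponds to the largest L_z, i.e. m_l = l = 3, giving L_z = 3ℏ.
cos θ_min = 3/√12, so θ_min ≈ 30.00°.

θ_min ≈ 30.00°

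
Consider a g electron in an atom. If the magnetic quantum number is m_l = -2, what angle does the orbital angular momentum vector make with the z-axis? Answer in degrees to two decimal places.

θ ≈ 116.57°

For a g orbital, l = 4.
|L|² = l(l+1)ℏ² = 20ℏ², so |L| = 2√5 ℏ.
L_z = m_l ℏ = −2ℏ.
cos θ = L_z/|L| = -2/√20, so θ ≈ 116.57°.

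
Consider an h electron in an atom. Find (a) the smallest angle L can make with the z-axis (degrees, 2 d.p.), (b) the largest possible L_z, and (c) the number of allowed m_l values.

θ_min ≈ 24.09°; L_z,max = 5ℏ; 11 values

The letter h corresponds to l = 5.
cos θ_min = 5/√30, so θ_min ≈ 24.09°.
L_z,max = lℏ = 5ℏ.
There are 2l+1 = 11 values of m_l.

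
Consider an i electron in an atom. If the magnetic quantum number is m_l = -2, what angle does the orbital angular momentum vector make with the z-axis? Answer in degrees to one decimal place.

θ ≈ 108.0°

For an i orbital, l = 6.
|L| = √(l(l+1)) ℏ = √42 ℏ.
L_z = m_l ℏ = −2ℏ.
cos θ = L_z/|L| = -2/√42, so θ ≈ 108.0°.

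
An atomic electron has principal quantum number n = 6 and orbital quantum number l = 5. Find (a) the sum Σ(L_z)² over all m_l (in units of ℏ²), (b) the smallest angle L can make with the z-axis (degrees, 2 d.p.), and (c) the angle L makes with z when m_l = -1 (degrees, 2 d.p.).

Σ m_l² = 110, so Σ(L_z)² = 110 ℏ².
cos θ_min = 5/√30, so θ_min ≈ 24.09°.
For m_l = -1: cos θ = -1/√30, θ ≈ 100.52°.

Σ(L_z)² = 110 ℏ²; θ_min ≈ 24.09°; θ(m_l=-1) ≈ 100.52°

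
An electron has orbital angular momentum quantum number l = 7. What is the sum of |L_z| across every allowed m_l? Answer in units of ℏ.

Σ|L_z| = 56 ℏ

m_l runs from −7 to 7, i.e. {-7, -6, -5, -4, -3, -2, -1, 0, 1, 2, 3, 4, 5, 6, 7}.
Σ|m_l| = l(l+1) = 56.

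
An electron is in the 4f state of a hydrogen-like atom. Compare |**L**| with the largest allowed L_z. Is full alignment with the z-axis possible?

No: L_z,max = 3ℏ < |L| = 2√3 ℏ ≈ 3.464ℏ

The 4f subshell has l = 3.
|L| = 2√3 ℏ ≈ 3.4641ℏ, while L_z,max = lℏ = 3ℏ.
Since |L| > L_z,max, the vector can never point exactly along z; the closest it comes is θ_min = arccos(3/√12) ≈ 30.0°.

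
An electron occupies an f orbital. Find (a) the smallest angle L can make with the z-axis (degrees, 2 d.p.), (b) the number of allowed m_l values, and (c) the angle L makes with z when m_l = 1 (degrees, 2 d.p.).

The letter f corresponds to l = 3.
cos θ_min = 3/√12, so θ_min ≈ 30.00°.
There are 2l+1 = 7 values of m_l.
For m_l = 1: cos θ = 1/√12, θ ≈ 73.22°.

θ_min ≈ 30.00°; 7 values; θ(m_l=1) ≈ 73.22°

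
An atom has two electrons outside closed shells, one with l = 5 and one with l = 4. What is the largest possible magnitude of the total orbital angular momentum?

L runs from |5 − 4| = 1 to 5 + 4 = 9.
So L can be 1, 2, 3, 4, 5, 6, 7, 8, 9.
The largest magnitude corresponds to L = 9: |L_tot| = ℏ√(9·10) = 3√10 ℏ.

|L_tot|_max = 3√10 ℏ ≈ 9.487ℏ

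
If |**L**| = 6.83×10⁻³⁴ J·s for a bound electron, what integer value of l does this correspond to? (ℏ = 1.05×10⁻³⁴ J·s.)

In units of ℏ, |L| ≈ 6.505.
l(l+1) ≈ 6.505² ≈ 42.31, so l = 6.

l = 6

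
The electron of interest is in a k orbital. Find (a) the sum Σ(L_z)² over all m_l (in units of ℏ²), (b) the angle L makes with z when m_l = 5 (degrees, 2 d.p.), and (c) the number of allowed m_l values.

A k state has l = 7.
Σ m_l² = 280, so Σ(L_z)² = 280 ℏ².
For m_l = 5: cos θ = 5/√56, θ ≈ 48.08°.
There are 2l+1 = 15 values of m_l.

Σ(L_z)² = 280 ℏ²; θ(m_l=5) ≈ 48.08°; 15 values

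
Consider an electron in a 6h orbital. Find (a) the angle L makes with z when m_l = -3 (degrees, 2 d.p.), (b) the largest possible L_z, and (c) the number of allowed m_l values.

θ(m_l=-3) ≈ 123.21°; L_z,max = 5ℏ; 11 values

For 6h, l = 5.
For m_l = -3: cos θ = -3/√30, θ ≈ 123.21°.
L_z,max = lℏ = 5ℏ.
There are 2l+1 = 11 values of m_l.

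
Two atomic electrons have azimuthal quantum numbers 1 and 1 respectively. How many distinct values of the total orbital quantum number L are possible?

Angular momentum addition gives L = |l₁ − l₂|, …, l₁ + l₂.
L ∈ {0, 1, 2}.
That is 3 values.

3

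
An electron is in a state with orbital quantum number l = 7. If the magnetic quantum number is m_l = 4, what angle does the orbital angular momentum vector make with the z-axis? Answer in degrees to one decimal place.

θ ≈ 57.7°

|L| = ℏ√(l(l+1)) = 2√14 ℏ.
L_z = m_l ℏ = 4ℏ.
cos θ = L_z/|L| = 4/√56, so θ ≈ 57.7°.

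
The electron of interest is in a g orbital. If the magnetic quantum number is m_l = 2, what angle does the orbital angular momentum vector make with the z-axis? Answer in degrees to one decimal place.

The letter g corresponds to l = 4.
|L| = ℏ√(l(l+1)) = 2√5 ℏ.
L_z = m_l ℏ = 2ℏ.
cos θ = L_z/|L| = 2/√20, so θ ≈ 63.4°.

θ ≈ 63.4°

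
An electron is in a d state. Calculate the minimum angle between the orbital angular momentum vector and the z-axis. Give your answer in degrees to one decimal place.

A d state has l = 2.
|L| = ℏ√(l(l+1)) = √6 ℏ.
The smallest angle corresponds to the largest L_z, i.e. m_l = l = 2, giving L_z = 2ℏ.
cos θ_min = 2/√6, so θ_min ≈ 35.3°.

θ_min ≈ 35.3°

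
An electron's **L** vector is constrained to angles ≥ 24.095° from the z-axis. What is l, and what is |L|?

At minimum angle, m_l = l, so cos θ = l/√(l(l+1)); cos²θ = l/(l+1) = 0.8333.
Thus l = 0.8333/(1 − 0.8333) ≈ 5.
Then |L| = ℏ√(5·6) = √30 ℏ.

l = 5, |L| = √30 ℏ ≈ 5.477ℏ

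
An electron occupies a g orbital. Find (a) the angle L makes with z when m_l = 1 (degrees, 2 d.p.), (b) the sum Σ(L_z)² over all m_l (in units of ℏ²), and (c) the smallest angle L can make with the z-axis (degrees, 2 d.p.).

For a g orbital, l = 4.
For m_l = 1: cos θ = 1/√20, θ ≈ 77.08°.
Σ m_l² = 60, so Σ(L_z)² = 60 ℏ².
cos θ_min = 4/√20, so θ_min ≈ 26.57°.

θ(m_l=1) ≈ 77.08°; Σ(L_z)² = 60 ℏ²; θ_min ≈ 26.57°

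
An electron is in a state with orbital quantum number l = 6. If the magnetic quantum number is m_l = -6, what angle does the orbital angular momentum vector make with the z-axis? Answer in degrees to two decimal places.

θ ≈ 157.79°

|L| = √(l(l+1)) ℏ = √42 ℏ.
L_z = m_l ℏ = −6ℏ.
cos θ = L_z/|L| = -6/√42, so θ ≈ 157.79°.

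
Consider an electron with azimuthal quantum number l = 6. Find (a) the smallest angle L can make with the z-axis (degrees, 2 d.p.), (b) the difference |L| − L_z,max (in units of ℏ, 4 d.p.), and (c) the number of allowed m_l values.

cos θ_min = 6/√42, so θ_min ≈ 22.21°.
|L| − L_z,max = (√42 − 6)ℏ ≈ 0.4807ℏ.
There are 2l+1 = 13 values of m_l.

θ_min ≈ 22.21°; |L|−L_z,max ≈ 0.4807ℏ; 13 values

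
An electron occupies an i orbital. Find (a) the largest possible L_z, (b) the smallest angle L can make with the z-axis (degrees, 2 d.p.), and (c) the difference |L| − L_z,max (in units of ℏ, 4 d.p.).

L_z,max = 6ℏ; θ_min ≈ 22.21°; |L|−L_z,max ≈ 0.4807ℏ

The letter i corresponds to l = 6.
L_z,max = lℏ = 6ℏ.
cos θ_min = 6/√42, so θ_min ≈ 22.21°.
|L| − L_z,max = (√42 − 6)ℏ ≈ 0.4807ℏ.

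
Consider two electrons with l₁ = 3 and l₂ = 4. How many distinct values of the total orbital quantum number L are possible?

By the triangle rule, |l₁ − l₂| ≤ L ≤ l₁ + l₂.
Allowed values: L = 1, 2, 3, 4, 5, 6, 7.
That is 7 values.

7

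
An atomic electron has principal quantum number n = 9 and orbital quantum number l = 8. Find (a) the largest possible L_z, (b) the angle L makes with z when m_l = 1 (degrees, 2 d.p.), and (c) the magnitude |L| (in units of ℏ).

L_z,max = 8ℏ; θ(m_l=1) ≈ 83.23°; |L| = 6√2 ℏ ≈ 8.485ℏ

L_z,max = lℏ = 8ℏ.
For m_l = 1: cos θ = 1/√72, θ ≈ 83.23°.
|L| = ℏ√(8·9) = 6√2 ℏ ≈ 8.485ℏ.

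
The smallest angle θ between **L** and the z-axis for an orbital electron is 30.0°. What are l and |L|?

l = 3, |L| = 2√3 ℏ ≈ 3.464ℏ

cos θ_min = l/√(l(l+1)) = √(l/(l+1)), so l/(l+1) = cos²(30.0°) = 0.7500.
Solving: l = 3.
Then |L| = ℏ√(3·4) = 2√3 ℏ.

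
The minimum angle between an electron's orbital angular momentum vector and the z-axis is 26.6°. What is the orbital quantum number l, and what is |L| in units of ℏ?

l = 4, |L| = 2√5 ℏ ≈ 4.472ℏ

cos²θ_min = l/(l+1) = 0.7995.
Thus l = 0.7995/(1 − 0.7995) ≈ 4.
Then |L| = ℏ√(4·5) = 2√5 ℏ.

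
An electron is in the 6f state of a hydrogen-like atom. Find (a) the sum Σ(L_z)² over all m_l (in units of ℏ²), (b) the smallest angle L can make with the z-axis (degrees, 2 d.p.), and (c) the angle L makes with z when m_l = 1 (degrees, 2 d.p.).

Σ(L_z)² = 28 ℏ²; θ_min ≈ 30.00°; θ(m_l=1) ≈ 73.22°

For 6f, l = 3.
Σ m_l² = 28, so Σ(L_z)² = 28 ℏ².
cos θ_min = 3/√12, so θ_min ≈ 30.00°.
For m_l = 1: cos θ = 1/√12, θ ≈ 73.22°.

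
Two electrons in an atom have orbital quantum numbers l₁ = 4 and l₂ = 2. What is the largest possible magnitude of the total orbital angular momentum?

The total orbital quantum number L ranges from |l₁ − l₂| to l₁ + l₂ in integer steps.
L ∈ {2, 3, 4, 5, 6}.
The largest magnitude corresponds to L = 6: |L_tot| = ℏ√(6·7) = √42 ℏ.

|L_tot|_max = √42 ℏ ≈ 6.481ℏ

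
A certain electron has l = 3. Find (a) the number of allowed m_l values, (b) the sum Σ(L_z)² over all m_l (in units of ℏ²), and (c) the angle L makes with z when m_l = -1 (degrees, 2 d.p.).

There are 2l+1 = 7 values of m_l.
Σ m_l² = 28, so Σ(L_z)² = 28 ℏ².
For m_l = -1: cos θ = -1/√12, θ ≈ 106.78°.

7 values; Σ(L_z)² = 28 ℏ²; θ(m_l=-1) ≈ 106.78°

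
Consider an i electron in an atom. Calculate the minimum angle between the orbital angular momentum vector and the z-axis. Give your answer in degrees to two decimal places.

For an i orbital, l = 6.
|L| = √(l(l+1)) ℏ = √42 ℏ.
The smallest angle corresponds to the largest L_z, i.e. m_l = l = 6, giving L_z = 6ℏ.
cos θ_min = 6/√42, so θ_min ≈ 22.21°.

θ_min ≈ 22.21°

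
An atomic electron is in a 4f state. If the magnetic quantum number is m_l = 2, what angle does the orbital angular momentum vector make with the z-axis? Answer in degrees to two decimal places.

θ ≈ 54.74°

For 4f, l = 3.
|L| = ℏ√(l(l+1)) = 2√3 ℏ.
L_z = m_l ℏ = 2ℏ.
cos θ = L_z/|L| = 2/√12, so θ ≈ 54.74°.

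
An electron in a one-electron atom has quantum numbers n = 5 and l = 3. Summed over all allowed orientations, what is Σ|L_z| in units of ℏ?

m_l ∈ {-3, -2, -1, 0, 1, 2, 3}.
Σ|m_l| = 2·3(3+1)/2 = 12.

Σ|L_z| = 12 ℏ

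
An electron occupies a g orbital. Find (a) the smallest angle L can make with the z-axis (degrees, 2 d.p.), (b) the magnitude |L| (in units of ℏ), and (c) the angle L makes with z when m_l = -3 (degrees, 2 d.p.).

A g state has l = 4.
cos θ_min = 4/√20, so θ_min ≈ 26.57°.
|L| = ℏ√(4·5) = 2√5 ℏ ≈ 4.472ℏ.
For m_l = -3: cos θ = -3/√20, θ ≈ 132.13°.

θ_min ≈ 26.57°; |L| = 2√5 ℏ ≈ 4.472ℏ; θ(m_l=-3) ≈ 132.13°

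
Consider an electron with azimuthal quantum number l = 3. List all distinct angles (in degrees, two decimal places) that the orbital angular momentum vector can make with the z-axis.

θ ∈ {30.00°, 54.74°, 73.22°, 90.00°, 106.78°, 125.26°, 150.00°}

|L| = ℏ√(l(l+1)) = 2√3 ℏ.
cos θ = m_l/√12 for each m_l ∈ {-3, -2, -1, 0, 1, 2, 3}.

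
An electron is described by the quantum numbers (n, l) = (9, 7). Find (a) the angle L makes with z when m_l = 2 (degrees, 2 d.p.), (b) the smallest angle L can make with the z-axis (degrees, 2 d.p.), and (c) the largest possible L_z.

θ(m_l=2) ≈ 74.50°; θ_min ≈ 20.70°; L_z,max = 7ℏ

For m_l = 2: cos θ = 2/√56, θ ≈ 74.50°.
cos θ_min = 7/√56, so θ_min ≈ 20.70°.
L_z,max = lℏ = 7ℏ.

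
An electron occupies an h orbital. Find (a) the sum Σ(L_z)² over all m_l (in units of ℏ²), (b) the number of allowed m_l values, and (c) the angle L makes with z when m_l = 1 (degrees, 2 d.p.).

An h state has l = 5.
Σ m_l² = 110, so Σ(L_z)² = 110 ℏ².
There are 2l+1 = 11 values of m_l.
For m_l = 1: cos θ = 1/√30, θ ≈ 79.48°.

Σ(L_z)² = 110 ℏ²; 11 values; θ(m_l=1) ≈ 79.48°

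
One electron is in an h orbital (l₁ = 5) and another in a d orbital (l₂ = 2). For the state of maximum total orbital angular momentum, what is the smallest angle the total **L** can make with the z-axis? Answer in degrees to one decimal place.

Angular momentum addition gives L = |l₁ − l₂|, …, l₁ + l₂.
So L can be 3, 4, 5, 6, 7.
The maximum is L = 7, with |L_tot| = ℏ√(7·8) = 2√14 ℏ.
The minimum angle with z is arccos(7/√56) ≈ 20.7°.

θ_min ≈ 20.7°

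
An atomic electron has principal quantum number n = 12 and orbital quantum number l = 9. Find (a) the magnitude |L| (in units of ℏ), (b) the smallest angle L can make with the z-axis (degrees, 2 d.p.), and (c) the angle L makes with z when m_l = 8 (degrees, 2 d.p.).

|L| = 3√10 ℏ ≈ 9.487ℏ; θ_min ≈ 18.43°; θ(m_l=8) ≈ 32.51°

|L| = ℏ√(9·10) = 3√10 ℏ ≈ 9.487ℏ.
cos θ_min = 9/√90, so θ_min ≈ 18.43°.
For m_l = 8: cos θ = 8/√90, θ ≈ 32.51°.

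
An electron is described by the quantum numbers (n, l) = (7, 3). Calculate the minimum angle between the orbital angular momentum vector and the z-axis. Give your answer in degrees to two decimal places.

θ_min ≈ 30.00°

|L| = √(l(l+1)) ℏ = 2√3 ℏ.
The smallest angle corresponds to the largest L_z, i.e. m_l = l = 3, giving L_z = 3ℏ.
cos θ_min = 3/√12, so θ_min ≈ 30.00°.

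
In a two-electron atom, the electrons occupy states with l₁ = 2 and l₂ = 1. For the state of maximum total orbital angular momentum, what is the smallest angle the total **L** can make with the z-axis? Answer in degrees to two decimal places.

θ_min ≈ 30.00°

By the triangle rule, |l₁ − l₂| ≤ L ≤ l₁ + l₂.
L ∈ {1, 2, 3}.
The maximum is L = 3, with |L_tot| = ℏ√(3·4) = 2√3 ℏ.
The minimum angle with z is arccos(3/√12) ≈ 30.00°.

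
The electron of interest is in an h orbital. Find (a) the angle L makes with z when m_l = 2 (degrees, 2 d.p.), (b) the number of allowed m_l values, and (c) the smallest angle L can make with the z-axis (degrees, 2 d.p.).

The letter h corresponds to l = 5.
For m_l = 2: cos θ = 2/√30, θ ≈ 68.58°.
There are 2l+1 = 11 values of m_l.
cos θ_min = 5/√30, so θ_min ≈ 24.09°.

θ(m_l=2) ≈ 68.58°; 11 values; θ_min ≈ 24.09°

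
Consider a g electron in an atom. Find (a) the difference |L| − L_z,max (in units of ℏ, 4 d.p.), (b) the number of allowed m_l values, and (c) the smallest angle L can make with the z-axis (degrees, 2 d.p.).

|L|−L_z,max ≈ 0.4721ℏ; 9 values; θ_min ≈ 26.57°

For a g orbital, l = 4.
|L| − L_z,max = (2√5 − 4)ℏ ≈ 0.4721ℏ.
There are 2l+1 = 9 values of m_l.
cos θ_min = 4/√20, so θ_min ≈ 26.57°.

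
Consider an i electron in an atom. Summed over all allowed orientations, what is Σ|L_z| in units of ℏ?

An i state has l = 6.
m_l runs from −6 to 6, i.e. {-6, -5, -4, -3, -2, -1, 0, 1, 2, 3, 4, 5, 6}.
Σ|m_l| = 2·6(6+1)/2 = 42.

Σ|L_z| = 42 ℏ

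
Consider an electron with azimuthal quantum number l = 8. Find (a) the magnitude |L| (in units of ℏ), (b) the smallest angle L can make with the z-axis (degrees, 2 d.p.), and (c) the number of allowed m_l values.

|L| = ℏ√(8·9) = 6√2 ℏ ≈ 8.485ℏ.
cos θ_min = 8/√72, so θ_min ≈ 19.47°.
There are 2l+1 = 17 values of m_l.

|L| = 6√2 ℏ ≈ 8.485ℏ; θ_min ≈ 19.47°; 17 values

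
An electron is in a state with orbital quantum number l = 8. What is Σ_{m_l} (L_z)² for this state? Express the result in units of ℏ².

The allowed m_l values are -8, -7, -6, -5, -4, -3, -2, -1, 0, 1, 2, 3, 4, 5, 6, 7, 8.
Summing m² from −8 to 8: Σ m_l² = 408.

Σ(L_z)² = 408 ℏ²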